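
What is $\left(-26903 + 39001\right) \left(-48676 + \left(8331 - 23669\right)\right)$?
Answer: $-774441372$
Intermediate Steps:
$\left(-26903 + 39001\right) \left(-48676 + \left(8331 - 23669\right)\right) = 12098 \left(-48676 - 15338\right) = 12098 \left(-64014\right) = -774441372$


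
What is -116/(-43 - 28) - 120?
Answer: -8404/71 ≈ -118.37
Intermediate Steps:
-116/(-43 - 28) - 120 = -116/(-71) - 120 = -1/71*(-116) - 120 = 116/71 - 120 = -8404/71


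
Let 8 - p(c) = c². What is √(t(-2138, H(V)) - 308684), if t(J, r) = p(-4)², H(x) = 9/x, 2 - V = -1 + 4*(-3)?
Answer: 2*I*√77155 ≈ 555.54*I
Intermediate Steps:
V = 15 (V = 2 - (-1 + 4*(-3)) = 2 - (-1 - 12) = 2 - 1*(-13) = 2 + 13 = 15)
p(c) = 8 - c²
t(J, r) = 64 (t(J, r) = (8 - 1*(-4)²)² = (8 - 1*16)² = (8 - 16)² = (-8)² = 64)
√(t(-2138, H(V)) - 308684) = √(64 - 308684) = √(-308620) = 2*I*√77155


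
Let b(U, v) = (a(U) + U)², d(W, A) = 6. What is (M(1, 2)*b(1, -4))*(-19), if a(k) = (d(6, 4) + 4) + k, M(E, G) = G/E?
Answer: -5472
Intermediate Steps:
a(k) = 10 + k (a(k) = (6 + 4) + k = 10 + k)
b(U, v) = (10 + 2*U)² (b(U, v) = ((10 + U) + U)² = (10 + 2*U)²)
(M(1, 2)*b(1, -4))*(-19) = ((2/1)*(4*(5 + 1)²))*(-19) = ((2*1)*(4*6²))*(-19) = (2*(4*36))*(-19) = (2*144)*(-19) = 288*(-19) = -5472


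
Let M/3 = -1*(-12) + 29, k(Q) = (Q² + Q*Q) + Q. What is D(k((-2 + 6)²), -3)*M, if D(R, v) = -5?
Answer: -615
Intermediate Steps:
k(Q) = Q + 2*Q² (k(Q) = (Q² + Q²) + Q = 2*Q² + Q = Q + 2*Q²)
M = 123 (M = 3*(-1*(-12) + 29) = 3*(12 + 29) = 3*41 = 123)
D(k((-2 + 6)²), -3)*M = -5*123 = -615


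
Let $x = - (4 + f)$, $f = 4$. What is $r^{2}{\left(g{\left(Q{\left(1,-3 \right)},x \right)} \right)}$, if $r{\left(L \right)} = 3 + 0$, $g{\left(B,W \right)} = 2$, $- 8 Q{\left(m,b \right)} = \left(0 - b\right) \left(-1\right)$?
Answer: $9$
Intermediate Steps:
$Q{\left(m,b \right)} = - \frac{b}{8}$ ($Q{\left(m,b \right)} = - \frac{\left(0 - b\right) \left(-1\right)}{8} = - \frac{- b \left(-1\right)}{8} = - \frac{b}{8}$)
$x = -8$ ($x = - (4 + 4) = \left(-1\right) 8 = -8$)
$r{\left(L \right)} = 3$
$r^{2}{\left(g{\left(Q{\left(1,-3 \right)},x \right)} \right)} = 3^{2} = 9$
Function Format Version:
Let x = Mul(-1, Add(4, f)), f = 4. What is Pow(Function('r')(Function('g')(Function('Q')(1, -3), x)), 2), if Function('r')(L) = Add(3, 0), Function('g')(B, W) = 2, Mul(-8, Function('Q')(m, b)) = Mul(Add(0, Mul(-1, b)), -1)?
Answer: 9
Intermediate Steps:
Function('Q')(m, b) = Mul(Rational(-1, 8), b) (Function('Q')(m, b) = Mul(Rational(-1, 8), Mul(Add(0, Mul(-1, b)), -1)) = Mul(Rational(-1, 8), Mul(Mul(-1, b), -1)) = Mul(Rational(-1, 8), b))
x = -8 (x = Mul(-1, Add(4, 4)) = Mul(-1, 8) = -8)
Function('r')(L) = 3
Pow(Function('r')(Function('g')(Function('Q')(1, -3), x)), 2) = Pow(3, 2) = 9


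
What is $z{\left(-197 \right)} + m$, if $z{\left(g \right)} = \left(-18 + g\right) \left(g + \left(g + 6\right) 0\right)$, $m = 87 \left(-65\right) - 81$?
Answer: $36619$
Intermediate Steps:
$m = -5736$ ($m = -5655 - 81 = -5736$)
$z{\left(g \right)} = g \left(-18 + g\right)$ ($z{\left(g \right)} = \left(-18 + g\right) \left(g + \left(6 + g\right) 0\right) = \left(-18 + g\right) \left(g + 0\right) = \left(-18 + g\right) g = g \left(-18 + g\right)$)
$z{\left(-197 \right)} + m = - 197 \left(-18 - 197\right) - 5736 = \left(-197\right) \left(-215\right) - 5736 = 42355 - 5736 = 36619$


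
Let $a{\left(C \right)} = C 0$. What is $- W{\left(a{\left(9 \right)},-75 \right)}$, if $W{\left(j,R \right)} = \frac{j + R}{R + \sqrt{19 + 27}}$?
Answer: $- \frac{5625}{5579} - \frac{75 \sqrt{46}}{5579} \approx -1.0994$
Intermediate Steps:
$a{\left(C \right)} = 0$
$W{\left(j,R \right)} = \frac{R + j}{R + \sqrt{46}}$
$- W{\left(a{\left(9 \right)},-75 \right)} = - \frac{-75 + 0}{-75 + \sqrt{46}} = - \frac{-75}{-75 + \sqrt{46}} = \frac{75}{-75 + \sqrt{46}}$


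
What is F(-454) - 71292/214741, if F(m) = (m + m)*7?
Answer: -1364965088/214741 ≈ -6356.3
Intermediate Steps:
F(m) = 14*m (F(m) = (2*m)*7 = 14*m)
F(-454) - 71292/214741 = 14*(-454) - 71292/214741 = -6356 - 71292/214741 = -1364965088/214741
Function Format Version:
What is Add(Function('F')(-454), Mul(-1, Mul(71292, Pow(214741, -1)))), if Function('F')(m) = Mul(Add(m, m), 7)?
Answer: Rational(-1364965088, 214741) ≈ -6356.3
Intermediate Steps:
Function('F')(m) = Mul(14, m) (Function('F')(m) = Mul(Mul(2, m), 7) = Mul(14, m))
Add(Function('F')(-454), Mul(-1, Mul(71292, Pow(214741, -1)))) = Add(Mul(14, -454), Mul(-1, Mul(71292, Pow(214741, -1)))) = Add(-6356, Mul(-1, Mul(71292, Rational(1, 214741)))) = Add(-6356, Mul(-1, Rational(71292, 214741))) = Add(-6356, Rational(-71292, 214741)) = Rational(-1364965088, 214741)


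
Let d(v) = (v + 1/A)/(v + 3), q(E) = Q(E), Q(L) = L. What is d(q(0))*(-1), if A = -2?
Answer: ⅙ ≈ 0.16667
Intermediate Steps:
q(E) = E
d(v) = (-½ + v)/(3 + v) (d(v) = (v + 1/(-2))/(v + 3) = (v - ½)/(3 + v) = (-½ + v)/(3 + v))
d(q(0))*(-1) = ((-½ + 0)/(3 + 0))*(-1) = (-½/3)*(-1) = ((⅓)*(-½))*(-1) = -⅙*(-1) = ⅙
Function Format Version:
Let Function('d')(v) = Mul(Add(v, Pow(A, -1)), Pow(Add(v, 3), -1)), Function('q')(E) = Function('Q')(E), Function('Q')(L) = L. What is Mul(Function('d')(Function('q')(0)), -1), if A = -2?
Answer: Rational(1, 6) ≈ 0.16667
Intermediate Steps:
Function('q')(E) = E
Function('d')(v) = Mul(Pow(Add(3, v), -1), Add(Rational(-1, 2), v)) (Function('d')(v) = Mul(Add(v, Pow(-2, -1)), Pow(Add(v, 3), -1)) = Mul(Add(v, Rational(-1, 2)), Pow(Add(3, v), -1)) = Mul(Add(Rational(-1, 2), v), Pow(Add(3, v), -1)) = Mul(Pow(Add(3, v), -1), Add(Rational(-1, 2), v)))
Mul(Function('d')(Function('q')(0)), -1) = Mul(Mul(Pow(Add(3, 0), -1), Add(Rational(-1, 2), 0)), -1) = Mul(Mul(Pow(3, -1), Rational(-1, 2)), -1) = Mul(Mul(Rational(1, 3), Rational(-1, 2)), -1) = Mul(Rational(-1, 6), -1) = Rational(1, 6)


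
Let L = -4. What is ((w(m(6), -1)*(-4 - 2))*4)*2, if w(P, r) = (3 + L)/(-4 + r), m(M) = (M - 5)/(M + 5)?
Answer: -48/5 ≈ -9.6000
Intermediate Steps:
m(M) = (-5 + M)/(5 + M)
w(P, r) = -1/(-4 + r) (w(P, r) = (3 - 4)/(-4 + r) = -1/(-4 + r))
((w(m(6), -1)*(-4 - 2))*4)*2 = (((-1/(-4 - 1))*(-4 - 2))*4)*2 = ((-1/(-5)*(-6))*4)*2 = ((-1*(-1/5)*(-6))*4)*2 = (((1/5)*(-6))*4)*2 = -6/5*4*2 = -24/5*2 = -48/5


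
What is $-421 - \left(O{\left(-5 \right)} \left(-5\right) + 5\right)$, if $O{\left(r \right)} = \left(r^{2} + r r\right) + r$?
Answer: $-201$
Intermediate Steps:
$O{\left(r \right)} = r + 2 r^{2}$ ($O{\left(r \right)} = \left(r^{2} + r^{2}\right) + r = 2 r^{2} + r = r + 2 r^{2}$)
$-421 - \left(O{\left(-5 \right)} \left(-5\right) + 5\right) = -421 - \left(- 5 \left(1 + 2 \left(-5\right)\right) \left(-5\right) + 5\right) = -421 - \left(- 5 \left(1 - 10\right) \left(-5\right) + 5\right) = -421 - \left(\left(-5\right) \left(-9\right) \left(-5\right) + 5\right) = -421 - \left(45 \left(-5\right) + 5\right) = -421 - \left(-225 + 5\right) = -421 - -220 = -421 + 220 = -201$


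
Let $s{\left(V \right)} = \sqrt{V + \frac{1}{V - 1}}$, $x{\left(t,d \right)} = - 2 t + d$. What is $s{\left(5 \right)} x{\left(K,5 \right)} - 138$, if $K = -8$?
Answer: $-138 + \frac{21 \sqrt{21}}{2} \approx -89.883$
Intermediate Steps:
$x{\left(t,d \right)} = d - 2 t$
$s{\left(V \right)} = \sqrt{V + \frac{1}{-1 + V}}$
$s{\left(5 \right)} x{\left(K,5 \right)} - 138 = \sqrt{\frac{1 + 5 \left(-1 + 5\right)}{-1 + 5}} \left(5 - -16\right) - 138 = \sqrt{\frac{1 + 5 \cdot 4}{4}} \left(5 + 16\right) - 138 = \sqrt{\frac{1 + 20}{4}} \cdot 21 - 138 = \sqrt{\frac{1}{4} \cdot 21} \cdot 21 - 138 = \sqrt{\frac{21}{4}} \cdot 21 - 138 = \frac{\sqrt{21}}{2} \cdot 21 - 138 = \frac{21 \sqrt{21}}{2} - 138 = -138 + \frac{21 \sqrt{21}}{2}$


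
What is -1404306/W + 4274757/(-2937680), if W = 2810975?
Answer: -3228327341631/1651549007600 ≈ -1.9547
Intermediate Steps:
-1404306/W + 4274757/(-2937680) = -1404306/2810975 + 4274757/(-2937680) = -1404306*1/2810975 + 4274757*(-1/2937680) = -1404306/2810975 - 4274757/2937680 = -3228327341631/1651549007600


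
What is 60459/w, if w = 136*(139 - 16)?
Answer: 20153/5576 ≈ 3.6142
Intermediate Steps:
w = 16728 (w = 136*123 = 16728)
60459/w = 60459/16728 = 60459*(1/16728) = 20153/5576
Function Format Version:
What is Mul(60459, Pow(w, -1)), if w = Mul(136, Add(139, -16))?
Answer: Rational(20153, 5576) ≈ 3.6142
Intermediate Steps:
w = 16728 (w = Mul(136, 123) = 16728)
Mul(60459, Pow(w, -1)) = Mul(60459, Pow(16728, -1)) = Mul(60459, Rational(1, 16728)) = Rational(20153, 5576)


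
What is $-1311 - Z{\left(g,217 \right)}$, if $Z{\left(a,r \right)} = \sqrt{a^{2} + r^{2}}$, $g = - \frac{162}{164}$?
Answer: $-1311 - \frac{\sqrt{316632997}}{82} \approx -1528.0$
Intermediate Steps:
$g = - \frac{81}{82}$ ($g = \left(-162\right) \frac{1}{164} = - \frac{81}{82} \approx -0.9878$)
$-1311 - Z{\left(g,217 \right)} = -1311 - \sqrt{\left(- \frac{81}{82}\right)^{2} + 217^{2}} = -1311 - \sqrt{\frac{6561}{6724} + 47089} = -1311 - \sqrt{\frac{316632997}{6724}} = -1311 - \frac{\sqrt{316632997}}{82}$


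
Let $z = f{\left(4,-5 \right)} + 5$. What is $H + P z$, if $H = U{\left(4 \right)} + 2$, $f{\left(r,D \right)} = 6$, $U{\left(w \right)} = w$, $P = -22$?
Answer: $-236$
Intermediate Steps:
$z = 11$ ($z = 6 + 5 = 11$)
$H = 6$ ($H = 4 + 2 = 6$)
$H + P z = 6 - 242 = -236$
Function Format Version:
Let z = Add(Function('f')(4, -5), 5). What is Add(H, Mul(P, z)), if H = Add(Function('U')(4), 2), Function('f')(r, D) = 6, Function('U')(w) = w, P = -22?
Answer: -236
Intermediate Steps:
z = 11 (z = Add(6, 5) = 11)
H = 6 (H = Add(4, 2) = 6)
Add(H, Mul(P, z)) = Add(6, Mul(-22, 11)) = Add(6, -242) = -236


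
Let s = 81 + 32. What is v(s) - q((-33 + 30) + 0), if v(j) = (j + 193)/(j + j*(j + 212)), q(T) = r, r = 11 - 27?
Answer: 294857/18419 ≈ 16.008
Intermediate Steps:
r = -16
q(T) = -16
s = 113
v(j) = (193 + j)/(j + j*(212 + j))
v(s) - q((-33 + 30) + 0) = (193 + 113)/(113*(213 + 113)) - 1*(-16) = (1/113)*306/326 + 16 = (1/113)*(1/326)*306 + 16 = 153/18419 + 16 = 294857/18419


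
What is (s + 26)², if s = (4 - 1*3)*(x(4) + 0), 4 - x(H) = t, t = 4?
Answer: 676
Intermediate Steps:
x(H) = 0 (x(H) = 4 - 1*4 = 4 - 4 = 0)
s = 0 (s = (4 - 1*3)*(0 + 0) = (4 - 3)*0 = 1*0 = 0)
(s + 26)² = (0 + 26)² = 26² = 676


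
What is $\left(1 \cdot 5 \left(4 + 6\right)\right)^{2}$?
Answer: $2500$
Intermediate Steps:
$\left(1 \cdot 5 \left(4 + 6\right)\right)^{2} = \left(5 \cdot 10\right)^{2} = 50^{2} = 2500$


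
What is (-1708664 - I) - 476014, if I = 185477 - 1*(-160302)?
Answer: -2530457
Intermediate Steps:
I = 345779 (I = 185477 + 160302 = 345779)
(-1708664 - I) - 476014 = (-1708664 - 1*345779) - 476014 = (-1708664 - 345779) - 476014 = -2054443 - 476014 = -2530457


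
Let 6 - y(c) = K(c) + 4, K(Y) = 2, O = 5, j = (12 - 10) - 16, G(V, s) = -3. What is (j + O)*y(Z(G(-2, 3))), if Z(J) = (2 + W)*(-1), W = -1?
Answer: 0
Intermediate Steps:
j = -14 (j = 2 - 16 = -14)
Z(J) = -1 (Z(J) = (2 - 1)*(-1) = 1*(-1) = -1)
y(c) = 0 (y(c) = 6 - (2 + 4) = 6 - 1*6 = 6 - 6 = 0)
(j + O)*y(Z(G(-2, 3))) = (-14 + 5)*0 = -9*0 = 0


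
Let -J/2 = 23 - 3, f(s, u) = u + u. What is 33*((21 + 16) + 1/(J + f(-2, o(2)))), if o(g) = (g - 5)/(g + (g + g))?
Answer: 50028/41 ≈ 1220.2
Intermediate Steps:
o(g) = (-5 + g)/(3*g) (o(g) = (-5 + g)/(g + 2*g) = (-5 + g)/((3*g)) = (-5 + g)*(1/(3*g)) = (-5 + g)/(3*g))
f(s, u) = 2*u
J = -40 (J = -2*(23 - 3) = -2*20 = -40)
33*((21 + 16) + 1/(J + f(-2, o(2)))) = 33*((21 + 16) + 1/(-40 + 2*((1/3)*(-5 + 2)/2))) = 33*(37 + 1/(-40 + 2*((1/3)*(1/2)*(-3)))) = 33*(37 + 1/(-40 + 2*(-1/2))) = 33*(37 + 1/(-40 - 1)) = 33*(37 + 1/(-41)) = 33*(37 - 1/41) = 33*(1516/41) = 50028/41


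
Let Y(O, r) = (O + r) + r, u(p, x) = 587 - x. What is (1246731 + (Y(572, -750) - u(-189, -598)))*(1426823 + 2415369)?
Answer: 4782061322656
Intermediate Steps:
Y(O, r) = O + 2*r
(1246731 + (Y(572, -750) - u(-189, -598)))*(1426823 + 2415369) = (1246731 + ((572 + 2*(-750)) - (587 - 1*(-598))))*(1426823 + 2415369) = (1246731 + ((572 - 1500) - (587 + 598)))*3842192 = (1246731 + (-928 - 1*1185))*3842192 = (1246731 + (-928 - 1185))*3842192 = (1246731 - 2113)*3842192 = 1244618*3842192 = 4782061322656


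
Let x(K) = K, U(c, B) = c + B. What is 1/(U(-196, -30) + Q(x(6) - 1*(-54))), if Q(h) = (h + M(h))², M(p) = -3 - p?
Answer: -1/217 ≈ -0.0046083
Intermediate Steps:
U(c, B) = B + c
Q(h) = 9 (Q(h) = (h + (-3 - h))² = (-3)² = 9)
1/(U(-196, -30) + Q(x(6) - 1*(-54))) = 1/((-30 - 196) + 9) = 1/(-226 + 9) = 1/(-217) = -1/217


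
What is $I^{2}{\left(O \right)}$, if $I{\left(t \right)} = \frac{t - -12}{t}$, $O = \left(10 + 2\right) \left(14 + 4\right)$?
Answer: $\frac{361}{324} \approx 1.1142$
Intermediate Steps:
$O = 216$ ($O = 12 \cdot 18 = 216$)
$I{\left(t \right)} = \frac{12 + t}{t}$ ($I{\left(t \right)} = \frac{t + 12}{t} = \frac{12 + t}{t}$)
$I^{2}{\left(O \right)} = \left(\frac{12 + 216}{216}\right)^{2} = \left(\frac{1}{216} \cdot 228\right)^{2} = \left(\frac{19}{18}\right)^{2} = \frac{361}{324}$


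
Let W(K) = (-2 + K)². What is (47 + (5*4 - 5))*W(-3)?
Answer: 1550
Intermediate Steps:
(47 + (5*4 - 5))*W(-3) = (47 + (5*4 - 5))*(-2 - 3)² = (47 + (20 - 5))*(-5)² = (47 + 15)*25 = 62*25 = 1550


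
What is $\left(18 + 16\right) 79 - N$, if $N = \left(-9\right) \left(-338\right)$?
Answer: $-356$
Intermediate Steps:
$N = 3042$
$\left(18 + 16\right) 79 - N = \left(18 + 16\right) 79 - 3042 = 34 \cdot 79 - 3042 = 2686 - 3042 = -356$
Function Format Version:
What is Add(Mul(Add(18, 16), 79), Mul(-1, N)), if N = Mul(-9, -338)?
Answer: -356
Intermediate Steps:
N = 3042
Add(Mul(Add(18, 16), 79), Mul(-1, N)) = Add(Mul(Add(18, 16), 79), Mul(-1, 3042)) = Add(Mul(34, 79), -3042) = Add(2686, -3042) = -356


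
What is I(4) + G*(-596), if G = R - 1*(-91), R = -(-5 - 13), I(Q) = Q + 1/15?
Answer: -974399/15 ≈ -64960.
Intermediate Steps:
I(Q) = 1/15 + Q (I(Q) = Q + 1/15 = 1/15 + Q)
R = 18 (R = -1*(-18) = 18)
G = 109 (G = 18 - 1*(-91) = 18 + 91 = 109)
I(4) + G*(-596) = (1/15 + 4) + 109*(-596) = 61/15 - 64964 = -974399/15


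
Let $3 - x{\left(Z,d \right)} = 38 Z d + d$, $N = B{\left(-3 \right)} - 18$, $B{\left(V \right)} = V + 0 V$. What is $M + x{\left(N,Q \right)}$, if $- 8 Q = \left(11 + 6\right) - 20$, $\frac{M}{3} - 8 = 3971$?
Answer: $\frac{97911}{8} \approx 12239.0$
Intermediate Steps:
$M = 11937$ ($M = 24 + 3 \cdot 3971 = 24 + 11913 = 11937$)
$B{\left(V \right)} = V$ ($B{\left(V \right)} = V + 0 = V$)
$N = -21$ ($N = -3 - 18 = -21$)
$Q = \frac{3}{8}$ ($Q = - \frac{\left(11 + 6\right) - 20}{8} = - \frac{17 - 20}{8} = \left(- \frac{1}{8}\right) \left(-3\right) = \frac{3}{8} \approx 0.375$)
$x{\left(Z,d \right)} = 3 - d - 38 Z d$ ($x{\left(Z,d \right)} = 3 - \left(38 Z d + d\right) = 3 - \left(d + 38 Z d\right) = 3 - d - 38 Z d$)
$M + x{\left(N,Q \right)} = 11937 - \left(- \frac{21}{8} - \frac{1197}{4}\right) = 11937 + \left(3 - \frac{3}{8} + \frac{1197}{4}\right) = 11937 + \frac{2415}{8} = \frac{97911}{8}$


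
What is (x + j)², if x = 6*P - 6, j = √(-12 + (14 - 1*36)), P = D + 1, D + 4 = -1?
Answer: (-30 + I*√34)² ≈ 866.0 - 349.86*I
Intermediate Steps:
D = -5 (D = -4 - 1 = -5)
P = -4 (P = -5 + 1 = -4)
j = I*√34 (j = √(-12 + (14 - 36)) = √(-12 - 22) = √(-34) = I*√34 ≈ 5.8309*I)
x = -30 (x = 6*(-4) - 6 = -24 - 6 = -30)
(x + j)² = (-30 + I*√34)²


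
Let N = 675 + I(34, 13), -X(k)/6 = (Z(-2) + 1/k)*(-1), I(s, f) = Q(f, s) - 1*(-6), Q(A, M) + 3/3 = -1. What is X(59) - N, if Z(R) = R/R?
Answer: -39701/59 ≈ -672.90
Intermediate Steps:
Q(A, M) = -2 (Q(A, M) = -1 - 1 = -2)
I(s, f) = 4 (I(s, f) = -2 - 1*(-6) = -2 + 6 = 4)
Z(R) = 1
X(k) = 6 + 6/k (X(k) = -6*(1 + 1/k)*(-1) = -6*(-1 - 1/k) = 6 + 6/k)
N = 679 (N = 675 + 4 = 679)
X(59) - N = (6 + 6/59) - 1*679 = (6 + 6*(1/59)) - 679 = (6 + 6/59) - 679 = 360/59 - 679 = -39701/59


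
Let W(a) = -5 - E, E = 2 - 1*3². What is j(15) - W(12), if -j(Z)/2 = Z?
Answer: -32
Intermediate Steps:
j(Z) = -2*Z
E = -7 (E = 2 - 1*9 = 2 - 9 = -7)
W(a) = 2 (W(a) = -5 - 1*(-7) = -5 + 7 = 2)
j(15) - W(12) = -2*15 - 1*2 = -30 - 2 = -32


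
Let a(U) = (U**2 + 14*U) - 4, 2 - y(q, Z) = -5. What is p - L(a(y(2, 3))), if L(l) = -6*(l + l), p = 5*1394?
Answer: 8686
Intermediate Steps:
y(q, Z) = 7 (y(q, Z) = 2 - 1*(-5) = 2 + 5 = 7)
a(U) = -4 + U**2 + 14*U
p = 6970
L(l) = -12*l
p - L(a(y(2, 3))) = 6970 - (-12)*(-4 + 7**2 + 14*7) = 6970 - (-12)*(-4 + 49 + 98) = 6970 - (-12)*143 = 6970 - 1*(-1716) = 6970 + 1716 = 8686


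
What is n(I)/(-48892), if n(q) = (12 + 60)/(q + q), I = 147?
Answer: -3/598927 ≈ -5.0090e-6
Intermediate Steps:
n(q) = 36/q (n(q) = 72/((2*q)) = 72*(1/(2*q)) = 36/q)
n(I)/(-48892) = (36/147)/(-48892) = (36*(1/147))*(-1/48892) = (12/49)*(-1/48892) = -3/598927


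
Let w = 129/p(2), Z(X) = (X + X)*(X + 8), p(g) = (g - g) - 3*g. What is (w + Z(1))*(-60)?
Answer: 210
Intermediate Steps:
p(g) = -3*g (p(g) = 0 - 3*g = -3*g)
Z(X) = 2*X*(8 + X) (Z(X) = (2*X)*(8 + X) = 2*X*(8 + X))
w = -43/2 (w = 129/((-3*2)) = 129/(-6) = 129*(-⅙) = -43/2 ≈ -21.500)
(w + Z(1))*(-60) = (-43/2 + 2*1*(8 + 1))*(-60) = (-43/2 + 2*1*9)*(-60) = (-43/2 + 18)*(-60) = -7/2*(-60) = 210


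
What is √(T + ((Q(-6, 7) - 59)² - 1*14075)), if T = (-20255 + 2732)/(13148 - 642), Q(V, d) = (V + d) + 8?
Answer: I*√10713311002/962 ≈ 107.59*I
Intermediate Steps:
Q(V, d) = 8 + V + d
T = -17523/12506 ≈ -1.4012
√(T + ((Q(-6, 7) - 59)² - 1*14075)) = √(-17523/12506 + (((8 - 6 + 7) - 59)² - 1*14075)) = √(-17523/12506 + ((9 - 59)² - 14075)) = √(-17523/12506 + ((-50)² - 14075)) = √(-17523/12506 + (2500 - 14075)) = √(-17523/12506 - 11575) = √(-144774473/12506) = I*√10713311002/962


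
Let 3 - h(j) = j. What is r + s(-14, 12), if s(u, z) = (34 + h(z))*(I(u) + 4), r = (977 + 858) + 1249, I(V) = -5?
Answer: 3059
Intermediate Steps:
h(j) = 3 - j
r = 3084 (r = 1835 + 1249 = 3084)
s(u, z) = -37 + z (s(u, z) = (34 + (3 - z))*(-5 + 4) = (37 - z)*(-1) = -37 + z)
r + s(-14, 12) = 3084 + (-37 + 12) = 3084 - 25 = 3059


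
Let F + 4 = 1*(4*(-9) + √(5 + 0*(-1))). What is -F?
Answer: 40 - √5 ≈ 37.764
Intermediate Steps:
F = -40 + √5 (F = -4 + 1*(4*(-9) + √(5 + 0*(-1))) = -4 + 1*(-36 + √(5 + 0)) = -4 + 1*(-36 + √5) = -4 + (-36 + √5) = -40 + √5 ≈ -37.764)
-F = -(-40 + √5) = 40 - √5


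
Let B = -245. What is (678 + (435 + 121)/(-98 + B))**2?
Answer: 53823072004/117649 ≈ 4.5749e+5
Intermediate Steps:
(678 + (435 + 121)/(-98 + B))**2 = (678 + (435 + 121)/(-98 - 245))**2 = (678 + 556/(-343))**2 = (678 + 556*(-1/343))**2 = (678 - 556/343)**2 = (231998/343)**2 = 53823072004/117649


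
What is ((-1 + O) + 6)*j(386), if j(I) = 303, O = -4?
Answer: 303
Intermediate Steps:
((-1 + O) + 6)*j(386) = ((-1 - 4) + 6)*303 = (-5 + 6)*303 = 1*303 = 303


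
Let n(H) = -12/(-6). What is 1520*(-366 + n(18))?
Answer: -553280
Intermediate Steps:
n(H) = 2 (n(H) = -12*(-⅙) = 2)
1520*(-366 + n(18)) = 1520*(-366 + 2) = 1520*(-364) = -553280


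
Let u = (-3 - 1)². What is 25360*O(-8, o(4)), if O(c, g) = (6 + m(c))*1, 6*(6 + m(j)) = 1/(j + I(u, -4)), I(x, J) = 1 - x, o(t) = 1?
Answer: -12680/69 ≈ -183.77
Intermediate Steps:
u = 16 (u = (-4)² = 16)
m(j) = -6 + 1/(6*(-15 + j)) (m(j) = -6 + 1/(6*(j + (1 - 1*16))) = -6 + 1/(6*(j + (1 - 16))) = -6 + 1/(6*(j - 15)) = -6 + 1/(6*(-15 + j)))
O(c, g) = 6 + (541 - 36*c)/(6*(-15 + c)) (O(c, g) = (6 + (541 - 36*c)/(6*(-15 + c)))*1 = 6 + (541 - 36*c)/(6*(-15 + c)))
25360*O(-8, o(4)) = 25360*(1/(6*(-15 - 8))) = 25360*((⅙)/(-23)) = 25360*((⅙)*(-1/23)) = 25360*(-1/138) = -12680/69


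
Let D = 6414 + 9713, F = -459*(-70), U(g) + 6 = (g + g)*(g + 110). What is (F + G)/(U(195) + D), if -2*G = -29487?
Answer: 93747/270142 ≈ 0.34703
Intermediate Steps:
U(g) = -6 + 2*g*(110 + g) (U(g) = -6 + (g + g)*(g + 110) = -6 + (2*g)*(110 + g) = -6 + 2*g*(110 + g))
G = 29487/2 (G = -1/2*(-29487) = 29487/2 ≈ 14744.)
F = 32130
D = 16127
(F + G)/(U(195) + D) = (32130 + 29487/2)/((-6 + 2*195**2 + 220*195) + 16127) = 93747/(2*((-6 + 2*38025 + 42900) + 16127)) = 93747/(2*((-6 + 76050 + 42900) + 16127)) = 93747/(2*(118944 + 16127)) = (93747/2)/135071 = (93747/2)*(1/135071) = 93747/270142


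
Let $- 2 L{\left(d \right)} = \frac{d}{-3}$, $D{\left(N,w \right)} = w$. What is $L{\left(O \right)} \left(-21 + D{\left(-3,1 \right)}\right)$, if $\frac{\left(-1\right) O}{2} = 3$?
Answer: $20$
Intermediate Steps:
$O = -6$ ($O = \left(-2\right) 3 = -6$)
$L{\left(d \right)} = \frac{d}{6}$ ($L{\left(d \right)} = - \frac{d \frac{1}{-3}}{2} = - \frac{d \left(- \frac{1}{3}\right)}{2} = - \frac{\left(- \frac{1}{3}\right) d}{2} = \frac{d}{6}$)
$L{\left(O \right)} \left(-21 + D{\left(-3,1 \right)}\right) = \frac{1}{6} \left(-6\right) \left(-21 + 1\right) = \left(-1\right) \left(-20\right) = 20$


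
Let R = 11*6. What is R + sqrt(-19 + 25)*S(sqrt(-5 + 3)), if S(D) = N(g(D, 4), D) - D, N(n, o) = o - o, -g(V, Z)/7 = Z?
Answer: 66 - 2*I*sqrt(3) ≈ 66.0 - 3.4641*I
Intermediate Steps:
g(V, Z) = -7*Z
N(n, o) = 0
S(D) = -D (S(D) = 0 - D = -D)
R = 66
R + sqrt(-19 + 25)*S(sqrt(-5 + 3)) = 66 + sqrt(-19 + 25)*(-sqrt(-5 + 3)) = 66 + sqrt(6)*(-sqrt(-2)) = 66 + sqrt(6)*(-I*sqrt(2)) = 66 - 2*I*sqrt(3)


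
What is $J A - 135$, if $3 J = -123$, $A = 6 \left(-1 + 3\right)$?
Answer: $-627$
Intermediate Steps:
$A = 12$ ($A = 6 \cdot 2 = 12$)
$J = -41$ ($J = \frac{1}{3} \left(-123\right) = -41$)
$J A - 135 = \left(-41\right) 12 - 135 = -492 - 135 = -627$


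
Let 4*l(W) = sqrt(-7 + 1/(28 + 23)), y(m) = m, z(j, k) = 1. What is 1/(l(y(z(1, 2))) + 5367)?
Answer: 1094868/5876156645 - 2*I*sqrt(4539)/5876156645 ≈ 0.00018632 - 2.2931e-8*I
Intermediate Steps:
l(W) = I*sqrt(4539)/102 (l(W) = sqrt(-7 + 1/(28 + 23))/4 = sqrt(-7 + 1/51)/4 = sqrt(-356/51)/4 = (2*I*sqrt(4539)/51)/4 = I*sqrt(4539)/102)
1/(l(y(z(1, 2))) + 5367) = 1/(I*sqrt(4539)/102 + 5367) = 1/(5367 + I*sqrt(4539)/102)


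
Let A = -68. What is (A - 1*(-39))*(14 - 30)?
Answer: 464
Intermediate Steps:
(A - 1*(-39))*(14 - 30) = (-68 - 1*(-39))*(14 - 30) = (-68 + 39)*(-16) = -29*(-16) = 464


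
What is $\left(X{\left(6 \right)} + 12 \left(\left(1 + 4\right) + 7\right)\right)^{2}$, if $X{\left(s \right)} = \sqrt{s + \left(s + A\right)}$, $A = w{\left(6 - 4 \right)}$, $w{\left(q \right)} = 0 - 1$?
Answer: $\left(144 + \sqrt{11}\right)^{2} \approx 21702.0$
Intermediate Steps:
$w{\left(q \right)} = -1$ ($w{\left(q \right)} = 0 - 1 = -1$)
$A = -1$
$X{\left(s \right)} = \sqrt{-1 + 2 s}$ ($X{\left(s \right)} = \sqrt{s + \left(s - 1\right)} = \sqrt{s + \left(-1 + s\right)} = \sqrt{-1 + 2 s}$)
$\left(X{\left(6 \right)} + 12 \left(\left(1 + 4\right) + 7\right)\right)^{2} = \left(\sqrt{-1 + 2 \cdot 6} + 12 \left(\left(1 + 4\right) + 7\right)\right)^{2} = \left(\sqrt{-1 + 12} + 12 \left(5 + 7\right)\right)^{2} = \left(\sqrt{11} + 12 \cdot 12\right)^{2} = \left(\sqrt{11} + 144\right)^{2} = \left(144 + \sqrt{11}\right)^{2}$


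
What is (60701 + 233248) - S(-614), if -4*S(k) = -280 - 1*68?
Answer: 293862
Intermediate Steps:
S(k) = 87 (S(k) = -(-280 - 1*68)/4 = -(-280 - 68)/4 = -¼*(-348) = 87)
(60701 + 233248) - S(-614) = (60701 + 233248) - 1*87 = 293949 - 87 = 293862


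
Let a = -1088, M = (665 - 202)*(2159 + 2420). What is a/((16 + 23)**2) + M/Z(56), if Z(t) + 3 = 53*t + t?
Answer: 56514917/80613 ≈ 701.06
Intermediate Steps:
M = 2120077 (M = 463*4579 = 2120077)
Z(t) = -3 + 54*t (Z(t) = -3 + (53*t + t) = -3 + 54*t)
a/((16 + 23)**2) + M/Z(56) = -1088/(16 + 23)**2 + 2120077/(-3 + 54*56) = -1088/(39**2) + 2120077/(-3 + 3024) = -1088/1521 + 2120077/3021 = -1088*1/1521 + 2120077*(1/3021) = -1088/1521 + 111583/159 = 56514917/80613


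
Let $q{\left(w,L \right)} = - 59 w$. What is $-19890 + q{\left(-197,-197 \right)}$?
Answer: $-8267$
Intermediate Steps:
$-19890 + q{\left(-197,-197 \right)} = -19890 - -11623 = -19890 + 11623 = -8267$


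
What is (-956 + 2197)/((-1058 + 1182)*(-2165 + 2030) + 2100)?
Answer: -1241/14640 ≈ -0.084768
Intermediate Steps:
(-956 + 2197)/((-1058 + 1182)*(-2165 + 2030) + 2100) = 1241/(124*(-135) + 2100) = 1241/(-16740 + 2100) = 1241/(-14640) = 1241*(-1/14640) = -1241/14640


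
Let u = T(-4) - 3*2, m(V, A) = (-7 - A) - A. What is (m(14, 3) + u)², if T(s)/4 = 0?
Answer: 361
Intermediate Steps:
T(s) = 0 (T(s) = 4*0 = 0)
m(V, A) = -7 - 2*A
u = -6 (u = 0 - 3*2 = 0 - 6 = -6)
(m(14, 3) + u)² = ((-7 - 2*3) - 6)² = ((-7 - 6) - 6)² = (-13 - 6)² = (-19)² = 361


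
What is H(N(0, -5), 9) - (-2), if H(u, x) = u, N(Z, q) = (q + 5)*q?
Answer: 2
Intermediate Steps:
N(Z, q) = q*(5 + q) (N(Z, q) = (5 + q)*q = q*(5 + q))
H(N(0, -5), 9) - (-2) = -5*(5 - 5) - (-2) = -5*0 - 1*(-2) = 0 + 2 = 2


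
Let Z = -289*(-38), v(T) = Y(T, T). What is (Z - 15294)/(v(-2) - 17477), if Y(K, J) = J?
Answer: 56/227 ≈ 0.24670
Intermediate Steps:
v(T) = T
Z = 10982
(Z - 15294)/(v(-2) - 17477) = (10982 - 15294)/(-2 - 17477) = -4312/(-17479) = -4312*(-1/17479) = 56/227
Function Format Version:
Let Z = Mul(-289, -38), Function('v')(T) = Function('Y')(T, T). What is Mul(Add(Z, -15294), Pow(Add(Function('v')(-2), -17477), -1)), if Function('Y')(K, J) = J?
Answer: Rational(56, 227) ≈ 0.24670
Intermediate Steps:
Function('v')(T) = T
Z = 10982
Mul(Add(Z, -15294), Pow(Add(Function('v')(-2), -17477), -1)) = Mul(Add(10982, -15294), Pow(Add(-2, -17477), -1)) = Mul(-4312, Pow(-17479, -1)) = Mul(-4312, Rational(-1, 17479)) = Rational(56, 227)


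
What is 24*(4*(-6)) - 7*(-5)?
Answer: -541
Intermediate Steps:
24*(4*(-6)) - 7*(-5) = 24*(-24) + 35 = -576 + 35 = -541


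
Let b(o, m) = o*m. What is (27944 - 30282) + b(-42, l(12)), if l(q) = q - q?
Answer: -2338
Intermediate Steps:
l(q) = 0
b(o, m) = m*o
(27944 - 30282) + b(-42, l(12)) = (27944 - 30282) + 0*(-42) = -2338 + 0 = -2338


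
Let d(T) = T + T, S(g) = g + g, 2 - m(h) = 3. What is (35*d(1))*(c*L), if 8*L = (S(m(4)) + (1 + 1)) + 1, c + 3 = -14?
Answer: -595/4 ≈ -148.75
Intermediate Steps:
c = -17 (c = -3 - 14 = -17)
m(h) = -1 (m(h) = 2 - 1*3 = 2 - 3 = -1)
S(g) = 2*g
L = 1/8 (L = ((2*(-1) + (1 + 1)) + 1)/8 = ((-2 + 2) + 1)/8 = (0 + 1)/8 = (1/8)*1 = 1/8 ≈ 0.12500)
d(T) = 2*T
(35*d(1))*(c*L) = (35*(2*1))*(-17*1/8) = (35*2)*(-17/8) = 70*(-17/8) = -595/4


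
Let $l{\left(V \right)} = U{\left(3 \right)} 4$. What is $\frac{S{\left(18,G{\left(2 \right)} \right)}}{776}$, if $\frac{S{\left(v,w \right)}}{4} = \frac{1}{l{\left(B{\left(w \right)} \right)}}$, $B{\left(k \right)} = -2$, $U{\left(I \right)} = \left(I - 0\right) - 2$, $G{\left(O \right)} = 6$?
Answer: $\frac{1}{776} \approx 0.0012887$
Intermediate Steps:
$U{\left(I \right)} = -2 + I$ ($U{\left(I \right)} = \left(I + 0\right) - 2 = I - 2 = -2 + I$)
$l{\left(V \right)} = 4$ ($l{\left(V \right)} = \left(-2 + 3\right) 4 = 1 \cdot 4 = 4$)
$S{\left(v,w \right)} = 1$ ($S{\left(v,w \right)} = \frac{4}{4} = 4 \cdot \frac{1}{4} = 1$)
$\frac{S{\left(18,G{\left(2 \right)} \right)}}{776} = 1 \cdot \frac{1}{776} = \frac{1}{776}$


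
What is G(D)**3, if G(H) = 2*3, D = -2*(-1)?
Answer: 216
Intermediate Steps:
D = 2
G(H) = 6
G(D)**3 = 6**3 = 216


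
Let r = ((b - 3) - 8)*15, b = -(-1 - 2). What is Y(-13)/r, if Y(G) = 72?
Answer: -⅗ ≈ -0.60000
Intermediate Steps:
b = 3 (b = -1*(-3) = 3)
r = -120 (r = ((3 - 3) - 8)*15 = (0 - 8)*15 = -8*15 = -120)
Y(-13)/r = 72/(-120) = 72*(-1/120) = -⅗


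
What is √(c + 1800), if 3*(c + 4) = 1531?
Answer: √20757/3 ≈ 48.024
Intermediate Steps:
c = 1519/3 (c = -4 + (⅓)*1531 = -4 + 1531/3 = 1519/3 ≈ 506.33)
√(c + 1800) = √(1519/3 + 1800) = √(6919/3) = √20757/3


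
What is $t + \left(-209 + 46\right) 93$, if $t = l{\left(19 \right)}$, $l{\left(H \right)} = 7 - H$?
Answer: $-15171$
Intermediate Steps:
$t = -12$ ($t = 7 - 19 = -12$)
$t + \left(-209 + 46\right) 93 = -12 + \left(-209 + 46\right) 93 = -12 - 15159 = -15171$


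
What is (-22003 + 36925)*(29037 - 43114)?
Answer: -210056994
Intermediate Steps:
(-22003 + 36925)*(29037 - 43114) = 14922*(-14077) = -210056994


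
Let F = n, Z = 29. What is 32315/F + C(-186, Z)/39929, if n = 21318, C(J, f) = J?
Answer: 1286340487/851206422 ≈ 1.5112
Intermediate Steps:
F = 21318
32315/F + C(-186, Z)/39929 = 32315/21318 - 186/39929 = 1286340487/851206422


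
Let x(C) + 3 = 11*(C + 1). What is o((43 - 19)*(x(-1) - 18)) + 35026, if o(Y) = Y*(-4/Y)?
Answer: 35022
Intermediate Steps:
x(C) = 8 + 11*C (x(C) = -3 + 11*(C + 1) = -3 + 11*(1 + C) = -3 + (11 + 11*C) = 8 + 11*C)
o(Y) = -4
o((43 - 19)*(x(-1) - 18)) + 35026 = -4 + 35026 = 35022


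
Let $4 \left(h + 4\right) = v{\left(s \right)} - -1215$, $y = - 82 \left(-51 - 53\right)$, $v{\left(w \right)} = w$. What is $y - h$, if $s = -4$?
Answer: $\frac{32917}{4} \approx 8229.3$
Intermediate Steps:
$y = 8528$ ($y = \left(-82\right) \left(-104\right) = 8528$)
$h = \frac{1195}{4}$ ($h = -4 + \frac{-4 - -1215}{4} = -4 + \frac{-4 + 1215}{4} = -4 + \frac{1}{4} \cdot 1211 = -4 + \frac{1211}{4} = \frac{1195}{4} \approx 298.75$)
$y - h = 8528 - \frac{1195}{4} = \frac{32917}{4}$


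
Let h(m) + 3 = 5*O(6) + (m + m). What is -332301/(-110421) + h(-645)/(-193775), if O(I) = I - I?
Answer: 21511466876/7132276425 ≈ 3.0161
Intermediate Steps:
O(I) = 0
h(m) = -3 + 2*m (h(m) = -3 + (5*0 + (m + m)) = -3 + (0 + 2*m) = -3 + 2*m)
-332301/(-110421) + h(-645)/(-193775) = -332301/(-110421) + (-3 + 2*(-645))/(-193775) = -332301*(-1/110421) + (-3 - 1290)*(-1/193775) = 110767/36807 - 1293*(-1/193775) = 110767/36807 + 1293/193775 = 21511466876/7132276425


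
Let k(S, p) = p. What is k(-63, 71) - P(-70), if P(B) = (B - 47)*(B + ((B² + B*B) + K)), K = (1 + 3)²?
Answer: 1140353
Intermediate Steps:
K = 16 (K = 4² = 16)
P(B) = (-47 + B)*(16 + B + 2*B²) (P(B) = (B - 47)*(B + ((B² + B*B) + 16)) = (-47 + B)*(B + ((B² + B²) + 16)) = (-47 + B)*(B + (2*B² + 16)) = (-47 + B)*(B + (16 + 2*B²)) = (-47 + B)*(16 + B + 2*B²))
k(-63, 71) - P(-70) = 71 - (-752 - 93*(-70)² - 31*(-70) + 2*(-70)³) = 71 - (-752 - 93*4900 + 2170 + 2*(-343000)) = 71 - (-752 - 455700 + 2170 - 686000) = 71 - 1*(-1140282) = 71 + 1140282 = 1140353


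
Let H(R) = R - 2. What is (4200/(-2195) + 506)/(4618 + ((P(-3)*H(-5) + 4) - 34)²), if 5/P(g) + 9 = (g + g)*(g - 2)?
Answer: 1991646/22207693 ≈ 0.089683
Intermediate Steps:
H(R) = -2 + R
P(g) = 5/(-9 + 2*g*(-2 + g)) (P(g) = 5/(-9 + (g + g)*(g - 2)) = 5/(-9 + (2*g)*(-2 + g)) = 5/(-9 + 2*g*(-2 + g)))
(4200/(-2195) + 506)/(4618 + ((P(-3)*H(-5) + 4) - 34)²) = (4200/(-2195) + 506)/(4618 + (((5/(-9 - 4*(-3) + 2*(-3)²))*(-2 - 5) + 4) - 34)²) = (4200*(-1/2195) + 506)/(4618 + (((5/(-9 + 12 + 2*9))*(-7) + 4) - 34)²) = (-840/439 + 506)/(4618 + (((5/(-9 + 12 + 18))*(-7) + 4) - 34)²) = 221294/(439*(4618 + (((5/21)*(-7) + 4) - 34)²)) = 221294/(439*(4618 + ((-5/3 + 4) - 34)²)) = 221294/(439*(4618 + (7/3 - 34)²)) = 221294/(439*(4618 + (-95/3)²)) = 221294/(439*(4618 + 9025/9)) = 221294/(439*(50587/9)) = (221294/439)*(9/50587) = 1991646/22207693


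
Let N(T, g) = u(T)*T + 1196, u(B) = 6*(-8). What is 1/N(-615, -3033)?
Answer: 1/30716 ≈ 3.2556e-5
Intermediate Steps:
u(B) = -48
N(T, g) = 1196 - 48*T (N(T, g) = -48*T + 1196 = 1196 - 48*T)
1/N(-615, -3033) = 1/(1196 - 48*(-615)) = 1/(1196 + 29520) = 1/30716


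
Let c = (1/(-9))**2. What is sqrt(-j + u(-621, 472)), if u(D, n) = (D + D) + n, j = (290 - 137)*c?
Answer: I*sqrt(6947)/3 ≈ 27.783*I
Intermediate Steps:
c = 1/81 (c = (-1/9)**2 = 1/81 ≈ 0.012346)
j = 17/9 (j = (290 - 137)*(1/81) = 153*(1/81) = 17/9 ≈ 1.8889)
u(D, n) = n + 2*D (u(D, n) = 2*D + n = n + 2*D)
sqrt(-j + u(-621, 472)) = sqrt(-1*17/9 + (472 + 2*(-621))) = sqrt(-17/9 + (472 - 1242)) = sqrt(-17/9 - 770) = sqrt(-6947/9) = I*sqrt(6947)/3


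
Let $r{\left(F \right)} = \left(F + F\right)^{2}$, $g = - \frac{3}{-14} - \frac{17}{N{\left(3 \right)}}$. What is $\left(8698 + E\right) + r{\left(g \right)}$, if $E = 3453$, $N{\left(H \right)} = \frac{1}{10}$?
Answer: $\frac{6245528}{49} \approx 1.2746 \cdot 10^{5}$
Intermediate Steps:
$N{\left(H \right)} = \frac{1}{10}$
$g = - \frac{2377}{14}$ ($g = - \frac{3}{-14} - 17 \frac{1}{\frac{1}{10}} = \left(-3\right) \left(- \frac{1}{14}\right) - 170 = \frac{3}{14} - 170 = - \frac{2377}{14} \approx -169.79$)
$r{\left(F \right)} = 4 F^{2}$ ($r{\left(F \right)} = \left(2 F\right)^{2} = 4 F^{2}$)
$\left(8698 + E\right) + r{\left(g \right)} = \left(8698 + 3453\right) + 4 \left(- \frac{2377}{14}\right)^{2} = 12151 + 4 \cdot \frac{5650129}{196} = 12151 + \frac{5650129}{49} = \frac{6245528}{49}$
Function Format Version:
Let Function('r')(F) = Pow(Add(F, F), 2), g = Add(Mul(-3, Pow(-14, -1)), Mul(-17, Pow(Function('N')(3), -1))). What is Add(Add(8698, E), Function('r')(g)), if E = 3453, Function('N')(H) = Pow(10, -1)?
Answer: Rational(6245528, 49) ≈ 1.2746e+5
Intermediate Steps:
Function('N')(H) = Rational(1, 10)
g = Rational(-2377, 14) (g = Add(Mul(-3, Pow(-14, -1)), Mul(-17, Pow(Rational(1, 10), -1))) = Add(Mul(-3, Rational(-1, 14)), Mul(-17, 10)) = Add(Rational(3, 14), -170) = Rational(-2377, 14) ≈ -169.79)
Function('r')(F) = Mul(4, Pow(F, 2)) (Function('r')(F) = Pow(Mul(2, F), 2) = Mul(4, Pow(F, 2)))
Add(Add(8698, E), Function('r')(g)) = Add(Add(8698, 3453), Mul(4, Pow(Rational(-2377, 14), 2))) = Add(12151, Mul(4, Rational(5650129, 196))) = Add(12151, Rational(5650129, 49)) = Rational(6245528, 49)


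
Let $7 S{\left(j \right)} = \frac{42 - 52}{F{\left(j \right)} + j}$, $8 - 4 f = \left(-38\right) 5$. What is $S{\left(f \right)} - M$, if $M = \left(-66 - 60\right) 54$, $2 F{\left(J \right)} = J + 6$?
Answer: $\frac{14717012}{2163} \approx 6804.0$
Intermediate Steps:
$f = \frac{99}{2}$ ($f = 2 - \frac{\left(-38\right) 5}{4} = 2 - - \frac{95}{2} = 2 + \frac{95}{2} = \frac{99}{2} \approx 49.5$)
$F{\left(J \right)} = 3 + \frac{J}{2}$ ($F{\left(J \right)} = \frac{J + 6}{2} = \frac{6 + J}{2} = 3 + \frac{J}{2}$)
$M = -6804$ ($M = \left(-126\right) 54 = -6804$)
$S{\left(j \right)} = - \frac{10}{7 \left(3 + \frac{3 j}{2}\right)}$ ($S{\left(j \right)} = \frac{\left(42 - 52\right) \frac{1}{\left(3 + \frac{j}{2}\right) + j}}{7} = \frac{\left(-10\right) \frac{1}{3 + \frac{3 j}{2}}}{7} = - \frac{10}{7 \left(3 + \frac{3 j}{2}\right)}$)
$S{\left(f \right)} - M = - \frac{20}{42 + 21 \cdot \frac{99}{2}} - -6804 = - \frac{20}{42 + \frac{2079}{2}} + 6804 = - \frac{20}{\frac{2163}{2}} + 6804 = \left(-20\right) \frac{2}{2163} + 6804 = - \frac{40}{2163} + 6804 = \frac{14717012}{2163}$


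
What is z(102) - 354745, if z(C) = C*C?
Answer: -344341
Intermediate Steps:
z(C) = C**2
z(102) - 354745 = 102**2 - 354745 = 10404 - 354745 = -344341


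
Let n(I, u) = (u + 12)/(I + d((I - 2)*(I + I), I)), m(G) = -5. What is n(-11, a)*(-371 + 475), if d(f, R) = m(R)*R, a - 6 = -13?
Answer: 130/11 ≈ 11.818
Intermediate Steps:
a = -7 (a = 6 - 13 = -7)
d(f, R) = -5*R
n(I, u) = -(12 + u)/(4*I) (n(I, u) = (u + 12)/(I - 5*I) = (12 + u)/((-4*I)) = (12 + u)*(-1/(4*I)) = -(12 + u)/(4*I))
n(-11, a)*(-371 + 475) = ((¼)*(-12 - 1*(-7))/(-11))*(-371 + 475) = ((¼)*(-1/11)*(-12 + 7))*104 = ((¼)*(-1/11)*(-5))*104 = (5/44)*104 = 130/11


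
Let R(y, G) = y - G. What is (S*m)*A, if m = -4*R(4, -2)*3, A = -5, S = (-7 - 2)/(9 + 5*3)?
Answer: -135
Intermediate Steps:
S = -3/8 (S = -9/(9 + 15) = -9/24 = -9*1/24 = -3/8 ≈ -0.37500)
m = -72 (m = -4*(4 - 1*(-2))*3 = -4*(4 + 2)*3 = -4*6*3 = -24*3 = -72)
(S*m)*A = -3/8*(-72)*(-5) = 27*(-5) = -135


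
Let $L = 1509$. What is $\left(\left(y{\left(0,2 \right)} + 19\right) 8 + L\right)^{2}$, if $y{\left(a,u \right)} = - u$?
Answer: $2706025$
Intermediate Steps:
$\left(\left(y{\left(0,2 \right)} + 19\right) 8 + L\right)^{2} = \left(\left(\left(-1\right) 2 + 19\right) 8 + 1509\right)^{2} = \left(\left(-2 + 19\right) 8 + 1509\right)^{2} = \left(17 \cdot 8 + 1509\right)^{2} = \left(136 + 1509\right)^{2} = 1645^{2} = 2706025$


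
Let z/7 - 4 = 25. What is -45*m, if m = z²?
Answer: -1854405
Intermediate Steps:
z = 203 (z = 28 + 7*25 = 28 + 175 = 203)
m = 41209 (m = 203² = 41209)
-45*m = -45*41209 = -1854405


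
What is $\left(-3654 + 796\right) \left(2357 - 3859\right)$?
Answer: $4292716$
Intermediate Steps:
$\left(-3654 + 796\right) \left(2357 - 3859\right) = \left(-2858\right) \left(-1502\right) = 4292716$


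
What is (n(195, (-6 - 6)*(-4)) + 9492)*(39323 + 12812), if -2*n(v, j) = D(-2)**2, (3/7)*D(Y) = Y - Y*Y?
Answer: 489756190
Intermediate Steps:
D(Y) = -7*Y**2/3 + 7*Y/3 (D(Y) = 7*(Y - Y*Y)/3 = 7*(Y - Y**2)/3 = -7*Y**2/3 + 7*Y/3)
n(v, j) = -98 (n(v, j) = -196*(1 - 1*(-2))**2/9/2 = -196*(1 + 2)**2/9/2 = -((7/3)*(-2)*3)**2/2 = -1/2*(-14)**2 = -1/2*196 = -98)
(n(195, (-6 - 6)*(-4)) + 9492)*(39323 + 12812) = (-98 + 9492)*(39323 + 12812) = 9394*52135 = 489756190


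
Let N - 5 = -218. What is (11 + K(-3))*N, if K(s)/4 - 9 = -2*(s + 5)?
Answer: -6603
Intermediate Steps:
N = -213 (N = 5 - 218 = -213)
K(s) = -4 - 8*s (K(s) = 36 + 4*(-2*(s + 5)) = 36 + 4*(-2*(5 + s)) = 36 + 4*(-10 - 2*s) = 36 + (-40 - 8*s) = -4 - 8*s)
(11 + K(-3))*N = (11 + (-4 - 8*(-3)))*(-213) = (11 + (-4 + 24))*(-213) = (11 + 20)*(-213) = 31*(-213) = -6603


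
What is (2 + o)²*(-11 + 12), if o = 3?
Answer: 25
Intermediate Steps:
(2 + o)²*(-11 + 12) = (2 + 3)²*(-11 + 12) = 5²*1 = 25*1 = 25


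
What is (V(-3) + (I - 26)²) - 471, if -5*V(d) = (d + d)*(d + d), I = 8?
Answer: -771/5 ≈ -154.20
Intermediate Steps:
V(d) = -4*d²/5 (V(d) = -(d + d)*(d + d)/5 = -2*d*2*d/5 = -4*d²/5)
(V(-3) + (I - 26)²) - 471 = (-⅘*(-3)² + (8 - 26)²) - 471 = (-⅘*9 + (-18)²) - 471 = (-36/5 + 324) - 471 = 1584/5 - 471 = -771/5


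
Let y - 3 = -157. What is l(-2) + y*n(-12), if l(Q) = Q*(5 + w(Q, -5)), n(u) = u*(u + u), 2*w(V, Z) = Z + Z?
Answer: -44352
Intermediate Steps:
y = -154 (y = 3 - 157 = -154)
w(V, Z) = Z (w(V, Z) = (Z + Z)/2 = (2*Z)/2 = Z)
n(u) = 2*u**2 (n(u) = u*(2*u) = 2*u**2)
l(Q) = 0 (l(Q) = Q*(5 - 5) = Q*0 = 0)
l(-2) + y*n(-12) = 0 - 308*(-12)**2 = 0 - 308*144 = 0 - 154*288 = 0 - 44352 = -44352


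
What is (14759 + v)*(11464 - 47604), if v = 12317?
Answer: -978526640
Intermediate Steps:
(14759 + v)*(11464 - 47604) = (14759 + 12317)*(11464 - 47604) = 27076*(-36140) = -978526640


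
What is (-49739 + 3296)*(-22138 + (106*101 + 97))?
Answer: 526431405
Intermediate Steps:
(-49739 + 3296)*(-22138 + (106*101 + 97)) = -46443*(-22138 + (10706 + 97)) = -46443*(-22138 + 10803) = -46443*(-11335) = 526431405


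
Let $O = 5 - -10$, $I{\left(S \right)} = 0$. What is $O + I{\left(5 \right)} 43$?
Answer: $15$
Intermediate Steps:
$O = 15$ ($O = 5 + 10 = 15$)
$O + I{\left(5 \right)} 43 = 15 + 0 \cdot 43 = 15 + 0 = 15$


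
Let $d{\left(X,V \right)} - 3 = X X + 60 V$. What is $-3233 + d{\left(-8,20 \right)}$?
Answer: $-1966$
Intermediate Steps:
$d{\left(X,V \right)} = 3 + X^{2} + 60 V$ ($d{\left(X,V \right)} = 3 + \left(X X + 60 V\right) = 3 + \left(X^{2} + 60 V\right) = 3 + X^{2} + 60 V$)
$-3233 + d{\left(-8,20 \right)} = -3233 + \left(3 + \left(-8\right)^{2} + 60 \cdot 20\right) = -3233 + \left(3 + 64 + 1200\right) = -3233 + 1267 = -1966$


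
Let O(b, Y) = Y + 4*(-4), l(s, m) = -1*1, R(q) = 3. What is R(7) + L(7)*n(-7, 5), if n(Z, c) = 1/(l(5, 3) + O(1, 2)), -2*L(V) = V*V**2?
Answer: 433/30 ≈ 14.433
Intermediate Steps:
l(s, m) = -1
O(b, Y) = -16 + Y (O(b, Y) = Y - 16 = -16 + Y)
L(V) = -V**3/2 (L(V) = -V*V**2/2 = -V**3/2)
n(Z, c) = -1/15 (n(Z, c) = 1/(-1 + (-16 + 2)) = 1/(-1 - 14) = 1/(-15) = -1/15)
R(7) + L(7)*n(-7, 5) = 3 - 1/2*7**3*(-1/15) = 3 - 1/2*343*(-1/15) = 3 - 343/2*(-1/15) = 3 + 343/30 = 433/30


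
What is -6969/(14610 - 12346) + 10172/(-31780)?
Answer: -61126057/17987480 ≈ -3.3983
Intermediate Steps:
-6969/(14610 - 12346) + 10172/(-31780) = -6969/2264 + 10172*(-1/31780) = -6969*1/2264 - 2543/7945 = -6969/2264 - 2543/7945 = -61126057/17987480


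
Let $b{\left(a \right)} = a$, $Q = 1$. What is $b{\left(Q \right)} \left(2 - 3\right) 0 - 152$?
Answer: $-152$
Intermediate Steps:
$b{\left(Q \right)} \left(2 - 3\right) 0 - 152 = 1 \left(2 - 3\right) 0 - 152 = 1 \left(\left(-1\right) 0\right) - 152 = 1 \cdot 0 - 152 = 0 - 152 = -152$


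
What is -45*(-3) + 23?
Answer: 158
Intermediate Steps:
-45*(-3) + 23 = 135 + 23 = 158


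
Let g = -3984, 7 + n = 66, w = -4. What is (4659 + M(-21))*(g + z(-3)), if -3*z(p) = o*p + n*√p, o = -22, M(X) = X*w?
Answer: -19000458 - 93279*I*√3 ≈ -1.9e+7 - 1.6156e+5*I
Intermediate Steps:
n = 59 (n = -7 + 66 = 59)
M(X) = -4*X (M(X) = X*(-4) = -4*X)
z(p) = -59*√p/3 + 22*p/3 (z(p) = -(-22*p + 59*√p)/3 = -59*√p/3 + 22*p/3)
(4659 + M(-21))*(g + z(-3)) = (4659 - 4*(-21))*(-3984 + (-59*I*√3/3 + (22/3)*(-3))) = (4659 + 84)*(-3984 + (-59*I*√3/3 - 22)) = 4743*(-3984 + (-59*I*√3/3 - 22)) = 4743*(-3984 + (-22 - 59*I*√3/3)) = 4743*(-4006 - 59*I*√3/3) = -19000458 - 93279*I*√3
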